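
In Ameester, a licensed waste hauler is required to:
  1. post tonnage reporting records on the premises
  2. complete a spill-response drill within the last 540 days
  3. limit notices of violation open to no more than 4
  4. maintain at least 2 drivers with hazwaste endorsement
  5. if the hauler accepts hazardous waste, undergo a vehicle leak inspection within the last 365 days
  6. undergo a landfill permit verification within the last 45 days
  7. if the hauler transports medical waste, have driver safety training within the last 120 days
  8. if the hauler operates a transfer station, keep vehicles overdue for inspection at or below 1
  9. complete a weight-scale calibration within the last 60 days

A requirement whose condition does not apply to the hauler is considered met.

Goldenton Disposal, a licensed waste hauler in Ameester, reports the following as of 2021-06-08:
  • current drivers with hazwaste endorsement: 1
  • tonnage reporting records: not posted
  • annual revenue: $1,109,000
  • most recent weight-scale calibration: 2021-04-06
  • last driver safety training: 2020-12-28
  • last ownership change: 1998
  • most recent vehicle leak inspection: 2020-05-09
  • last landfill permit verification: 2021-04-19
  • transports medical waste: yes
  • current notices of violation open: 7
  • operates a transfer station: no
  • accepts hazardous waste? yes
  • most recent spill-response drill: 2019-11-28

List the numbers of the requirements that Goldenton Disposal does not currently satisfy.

1. tonnage reporting records absent → not met
2. spill-response drill 558 days ago vs limit 540 → not met
3. notices of violation open 7 > 4 → not met
4. drivers with hazwaste endorsement 1 < 2 → not met
5. condition 'accepts hazardous waste' holds; vehicle leak inspection 395 days ago vs limit 365 → not met
6. landfill permit verification 50 days ago vs limit 45 → not met
7. condition 'transports medical waste' holds; driver safety training 162 days ago vs limit 120 → not met
8. condition 'operates a transfer station' does not hold → requirement n/a → met
9. weight-scale calibration 63 days ago vs limit 60 → not met
Not met: 1, 2, 3, 4, 5, 6, 7, 9

1, 2, 3, 4, 5, 6, 7, 9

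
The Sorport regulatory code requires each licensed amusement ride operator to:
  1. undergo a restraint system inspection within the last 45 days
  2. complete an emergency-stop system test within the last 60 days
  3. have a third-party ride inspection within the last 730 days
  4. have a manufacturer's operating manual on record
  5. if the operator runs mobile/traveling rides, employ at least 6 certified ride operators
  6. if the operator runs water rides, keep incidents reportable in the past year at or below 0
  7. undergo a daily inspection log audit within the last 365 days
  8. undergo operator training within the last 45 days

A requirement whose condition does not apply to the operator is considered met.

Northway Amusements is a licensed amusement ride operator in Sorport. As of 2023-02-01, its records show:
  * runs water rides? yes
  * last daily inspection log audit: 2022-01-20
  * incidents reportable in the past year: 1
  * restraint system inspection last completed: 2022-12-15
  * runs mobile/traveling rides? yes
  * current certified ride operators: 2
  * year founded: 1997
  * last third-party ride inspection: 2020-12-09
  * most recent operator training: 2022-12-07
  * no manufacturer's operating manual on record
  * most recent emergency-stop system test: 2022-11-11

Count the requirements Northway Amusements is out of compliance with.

8

1. restraint system inspection 48 days ago vs limit 45 → not met
2. emergency-stop system test 82 days ago vs limit 60 → not met
3. third-party ride inspection 784 days ago vs limit 730 → not met
4. manufacturer's operating manual absent → not met
5. condition 'runs mobile/traveling rides' holds; certified ride operators 2 < 6 → not met
6. condition 'runs water rides' holds; incidents reportable in the past year 1 > 0 → not met
7. daily inspection log audit 377 days ago vs limit 365 → not met
8. operator training 56 days ago vs limit 45 → not met
Not met: 8 of 8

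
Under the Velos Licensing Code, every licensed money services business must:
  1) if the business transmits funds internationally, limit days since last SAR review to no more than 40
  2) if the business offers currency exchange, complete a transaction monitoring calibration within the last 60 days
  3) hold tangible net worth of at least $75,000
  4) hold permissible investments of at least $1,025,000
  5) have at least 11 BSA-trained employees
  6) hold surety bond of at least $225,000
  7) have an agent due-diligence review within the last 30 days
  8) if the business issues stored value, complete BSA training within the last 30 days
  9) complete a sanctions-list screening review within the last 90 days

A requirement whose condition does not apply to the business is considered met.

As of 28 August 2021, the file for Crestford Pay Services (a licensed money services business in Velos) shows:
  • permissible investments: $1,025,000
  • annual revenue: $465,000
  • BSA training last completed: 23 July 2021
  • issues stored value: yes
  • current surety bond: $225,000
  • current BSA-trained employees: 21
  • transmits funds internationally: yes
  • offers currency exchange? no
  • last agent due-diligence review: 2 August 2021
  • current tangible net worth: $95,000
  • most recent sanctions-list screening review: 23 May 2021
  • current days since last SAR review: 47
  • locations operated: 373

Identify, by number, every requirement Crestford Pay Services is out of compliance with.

1. condition 'transmits funds internationally' holds; days since last SAR review 47 > 40 → not met
2. condition 'offers currency exchange' does not hold → requirement n/a → met
3. tangible net worth $95,000 ≥ $75,000 → met
4. permissible investments $1,025,000 ≥ $1,025,000 → met
5. BSA-trained employees 21 ≥ 11 → met
6. surety bond $225,000 ≥ $225,000 → met
7. agent due-diligence review 26 days ago vs limit 30 → met
8. condition 'issues stored value' holds; BSA training 36 days ago vs limit 30 → not met
9. sanctions-list screening review 97 days ago vs limit 90 → not met
Not met: 1, 8, 9

1, 8, 9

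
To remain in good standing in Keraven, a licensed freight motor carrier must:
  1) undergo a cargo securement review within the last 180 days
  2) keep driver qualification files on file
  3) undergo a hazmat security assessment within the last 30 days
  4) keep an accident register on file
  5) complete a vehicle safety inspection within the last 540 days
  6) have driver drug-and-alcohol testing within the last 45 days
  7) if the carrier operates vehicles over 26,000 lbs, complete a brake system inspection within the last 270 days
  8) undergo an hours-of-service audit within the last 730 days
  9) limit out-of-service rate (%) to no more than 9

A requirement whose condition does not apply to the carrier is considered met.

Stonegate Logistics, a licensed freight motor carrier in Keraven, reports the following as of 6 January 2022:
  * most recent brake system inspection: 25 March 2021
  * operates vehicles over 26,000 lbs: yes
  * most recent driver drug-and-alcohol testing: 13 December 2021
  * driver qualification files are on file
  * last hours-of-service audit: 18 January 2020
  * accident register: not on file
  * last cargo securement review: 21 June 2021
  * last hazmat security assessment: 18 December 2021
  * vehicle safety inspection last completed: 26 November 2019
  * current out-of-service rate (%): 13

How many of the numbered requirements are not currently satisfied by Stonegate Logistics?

1. cargo securement review 199 days ago vs limit 180 → not met
2. driver qualification files present → met
3. hazmat security assessment 19 days ago vs limit 30 → met
4. accident register absent → not met
5. vehicle safety inspection 772 days ago vs limit 540 → not met
6. driver drug-and-alcohol testing 24 days ago vs limit 45 → met
7. condition 'operates vehicles over 26,000 lbs' holds; brake system inspection 287 days ago vs limit 270 → not met
8. hours-of-service audit 719 days ago vs limit 730 → met
9. out-of-service rate (%) 13 > 9 → not met
Not met: 5 of 9

5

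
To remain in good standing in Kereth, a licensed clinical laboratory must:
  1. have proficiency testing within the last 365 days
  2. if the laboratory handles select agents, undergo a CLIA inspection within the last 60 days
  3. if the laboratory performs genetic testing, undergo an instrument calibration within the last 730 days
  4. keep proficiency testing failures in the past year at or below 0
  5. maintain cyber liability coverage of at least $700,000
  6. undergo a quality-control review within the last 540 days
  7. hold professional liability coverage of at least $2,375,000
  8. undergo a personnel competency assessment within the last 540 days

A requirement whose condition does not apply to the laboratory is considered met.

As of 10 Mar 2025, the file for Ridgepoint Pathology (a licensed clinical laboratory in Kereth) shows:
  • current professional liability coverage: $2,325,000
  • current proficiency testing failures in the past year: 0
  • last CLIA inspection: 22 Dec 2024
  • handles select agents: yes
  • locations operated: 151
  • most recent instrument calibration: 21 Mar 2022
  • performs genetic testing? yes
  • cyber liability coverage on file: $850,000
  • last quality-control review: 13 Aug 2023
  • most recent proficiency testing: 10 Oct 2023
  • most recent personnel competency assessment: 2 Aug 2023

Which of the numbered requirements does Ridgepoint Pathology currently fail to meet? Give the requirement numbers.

1, 2, 3, 6, 7, 8

1. proficiency testing 517 days ago vs limit 365 → not met
2. condition 'handles select agents' holds; CLIA inspection 78 days ago vs limit 60 → not met
3. condition 'performs genetic testing' holds; instrument calibration 1085 days ago vs limit 730 → not met
4. proficiency testing failures in the past year 0 ≤ 0 → met
5. cyber liability coverage $850,000 ≥ $700,000 → met
6. quality-control review 575 days ago vs limit 540 → not met
7. professional liability coverage $2,325,000 < $2,375,000 → not met
8. personnel competency assessment 586 days ago vs limit 540 → not met
Not met: 1, 2, 3, 6, 7, 8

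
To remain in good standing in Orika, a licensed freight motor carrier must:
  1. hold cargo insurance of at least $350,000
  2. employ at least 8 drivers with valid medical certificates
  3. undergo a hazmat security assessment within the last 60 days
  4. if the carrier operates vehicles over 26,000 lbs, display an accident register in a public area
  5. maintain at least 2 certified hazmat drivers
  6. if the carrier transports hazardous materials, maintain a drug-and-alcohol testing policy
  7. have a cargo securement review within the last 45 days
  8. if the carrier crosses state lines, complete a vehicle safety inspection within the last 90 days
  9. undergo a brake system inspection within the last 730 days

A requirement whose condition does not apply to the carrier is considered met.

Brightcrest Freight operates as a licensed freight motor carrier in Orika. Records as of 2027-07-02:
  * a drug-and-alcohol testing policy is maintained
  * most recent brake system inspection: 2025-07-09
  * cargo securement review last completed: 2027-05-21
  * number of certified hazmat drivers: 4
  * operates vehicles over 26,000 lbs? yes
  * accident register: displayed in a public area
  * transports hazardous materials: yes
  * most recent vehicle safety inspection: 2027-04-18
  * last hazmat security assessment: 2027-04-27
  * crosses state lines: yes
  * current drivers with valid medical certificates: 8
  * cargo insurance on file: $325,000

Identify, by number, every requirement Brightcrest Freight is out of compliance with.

1. cargo insurance $325,000 < $350,000 → not met
2. drivers with valid medical certificates 8 ≥ 8 → met
3. hazmat security assessment 66 days ago vs limit 60 → not met
4. condition 'operates vehicles over 26,000 lbs' holds; accident register present → met
5. certified hazmat drivers 4 ≥ 2 → met
6. condition 'transports hazardous materials' holds; drug-and-alcohol testing policy present → met
7. cargo securement review 42 days ago vs limit 45 → met
8. condition 'crosses state lines' holds; vehicle safety inspection 75 days ago vs limit 90 → met
9. brake system inspection 723 days ago vs limit 730 → met
Not met: 1, 3

1, 3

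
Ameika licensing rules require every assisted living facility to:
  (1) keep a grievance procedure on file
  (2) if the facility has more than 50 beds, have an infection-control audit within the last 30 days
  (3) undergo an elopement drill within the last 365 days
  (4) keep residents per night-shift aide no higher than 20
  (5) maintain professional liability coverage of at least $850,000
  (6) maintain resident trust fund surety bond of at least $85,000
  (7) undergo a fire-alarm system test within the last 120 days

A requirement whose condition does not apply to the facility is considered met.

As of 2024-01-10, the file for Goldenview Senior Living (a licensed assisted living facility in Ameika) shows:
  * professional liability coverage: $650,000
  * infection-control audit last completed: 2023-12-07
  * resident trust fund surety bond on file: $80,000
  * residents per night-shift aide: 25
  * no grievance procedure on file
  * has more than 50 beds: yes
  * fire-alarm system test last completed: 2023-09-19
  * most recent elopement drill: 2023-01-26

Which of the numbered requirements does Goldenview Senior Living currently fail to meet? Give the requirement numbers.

1. grievance procedure absent → not met
2. condition 'has more than 50 beds' holds; infection-control audit 34 days ago vs limit 30 → not met
3. elopement drill 349 days ago vs limit 365 → met
4. residents per night-shift aide 25 > 20 → not met
5. professional liability coverage $650,000 < $850,000 → not met
6. resident trust fund surety bond $80,000 < $85,000 → not met
7. fire-alarm system test 113 days ago vs limit 120 → met
Not met: 1, 2, 4, 5, 6

1, 2, 4, 5, 6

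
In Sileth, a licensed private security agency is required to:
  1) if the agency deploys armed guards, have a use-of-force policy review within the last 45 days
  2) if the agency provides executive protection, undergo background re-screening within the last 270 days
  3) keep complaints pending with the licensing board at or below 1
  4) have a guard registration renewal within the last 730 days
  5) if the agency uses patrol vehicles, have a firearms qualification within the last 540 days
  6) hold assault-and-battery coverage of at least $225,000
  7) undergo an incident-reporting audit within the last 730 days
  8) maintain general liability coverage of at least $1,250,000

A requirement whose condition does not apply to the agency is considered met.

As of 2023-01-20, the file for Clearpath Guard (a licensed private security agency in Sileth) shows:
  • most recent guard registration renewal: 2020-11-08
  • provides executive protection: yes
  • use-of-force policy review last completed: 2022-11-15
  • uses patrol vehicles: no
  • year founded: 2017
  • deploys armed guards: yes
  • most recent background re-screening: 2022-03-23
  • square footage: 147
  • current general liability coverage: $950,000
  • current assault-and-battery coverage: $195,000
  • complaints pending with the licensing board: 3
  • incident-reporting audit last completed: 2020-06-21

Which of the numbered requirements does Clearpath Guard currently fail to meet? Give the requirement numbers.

1. condition 'deploys armed guards' holds; use-of-force policy review 66 days ago vs limit 45 → not met
2. condition 'provides executive protection' holds; background re-screening 303 days ago vs limit 270 → not met
3. complaints pending with the licensing board 3 > 1 → not met
4. guard registration renewal 803 days ago vs limit 730 → not met
5. condition 'uses patrol vehicles' does not hold → requirement n/a → met
6. assault-and-battery coverage $195,000 < $225,000 → not met
7. incident-reporting audit 943 days ago vs limit 730 → not met
8. general liability coverage $950,000 < $1,250,000 → not met
Not met: 1, 2, 3, 4, 6, 7, 8

1, 2, 3, 4, 6, 7, 8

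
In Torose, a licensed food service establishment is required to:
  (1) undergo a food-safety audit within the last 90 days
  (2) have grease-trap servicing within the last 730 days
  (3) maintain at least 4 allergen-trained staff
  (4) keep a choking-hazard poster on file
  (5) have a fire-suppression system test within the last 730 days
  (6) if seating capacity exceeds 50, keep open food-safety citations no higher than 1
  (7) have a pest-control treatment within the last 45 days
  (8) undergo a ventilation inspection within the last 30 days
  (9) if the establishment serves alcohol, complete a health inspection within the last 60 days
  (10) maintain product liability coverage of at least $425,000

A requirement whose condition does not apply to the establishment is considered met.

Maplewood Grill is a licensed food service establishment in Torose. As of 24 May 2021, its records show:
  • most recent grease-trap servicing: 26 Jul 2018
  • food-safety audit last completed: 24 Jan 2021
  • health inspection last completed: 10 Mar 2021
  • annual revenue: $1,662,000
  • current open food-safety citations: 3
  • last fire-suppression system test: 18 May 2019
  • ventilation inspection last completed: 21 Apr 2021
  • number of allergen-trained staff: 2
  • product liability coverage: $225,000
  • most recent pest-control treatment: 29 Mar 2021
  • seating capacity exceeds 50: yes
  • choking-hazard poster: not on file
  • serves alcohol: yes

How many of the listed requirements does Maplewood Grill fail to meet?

10

1. food-safety audit 120 days ago vs limit 90 → not met
2. grease-trap servicing 1033 days ago vs limit 730 → not met
3. allergen-trained staff 2 < 4 → not met
4. choking-hazard poster absent → not met
5. fire-suppression system test 737 days ago vs limit 730 → not met
6. condition 'seating capacity exceeds 50' holds; open food-safety citations 3 > 1 → not met
7. pest-control treatment 56 days ago vs limit 45 → not met
8. ventilation inspection 33 days ago vs limit 30 → not met
9. condition 'serves alcohol' holds; health inspection 75 days ago vs limit 60 → not met
10. product liability coverage $225,000 < $425,000 → not met
Not met: 10 of 10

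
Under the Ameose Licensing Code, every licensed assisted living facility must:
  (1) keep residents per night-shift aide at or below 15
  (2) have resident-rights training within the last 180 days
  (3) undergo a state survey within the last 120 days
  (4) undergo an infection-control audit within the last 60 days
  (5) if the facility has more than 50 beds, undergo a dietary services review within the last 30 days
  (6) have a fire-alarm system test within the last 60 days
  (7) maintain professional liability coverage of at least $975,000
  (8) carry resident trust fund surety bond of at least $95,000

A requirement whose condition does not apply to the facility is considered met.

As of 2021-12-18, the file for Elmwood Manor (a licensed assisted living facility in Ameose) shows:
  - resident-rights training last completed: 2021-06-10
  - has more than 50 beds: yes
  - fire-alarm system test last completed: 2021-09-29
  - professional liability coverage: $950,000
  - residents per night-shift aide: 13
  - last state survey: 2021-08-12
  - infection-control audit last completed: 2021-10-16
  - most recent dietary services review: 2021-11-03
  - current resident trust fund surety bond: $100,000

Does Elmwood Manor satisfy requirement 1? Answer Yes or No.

1. residents per night-shift aide 13 ≤ 15 → met

Yes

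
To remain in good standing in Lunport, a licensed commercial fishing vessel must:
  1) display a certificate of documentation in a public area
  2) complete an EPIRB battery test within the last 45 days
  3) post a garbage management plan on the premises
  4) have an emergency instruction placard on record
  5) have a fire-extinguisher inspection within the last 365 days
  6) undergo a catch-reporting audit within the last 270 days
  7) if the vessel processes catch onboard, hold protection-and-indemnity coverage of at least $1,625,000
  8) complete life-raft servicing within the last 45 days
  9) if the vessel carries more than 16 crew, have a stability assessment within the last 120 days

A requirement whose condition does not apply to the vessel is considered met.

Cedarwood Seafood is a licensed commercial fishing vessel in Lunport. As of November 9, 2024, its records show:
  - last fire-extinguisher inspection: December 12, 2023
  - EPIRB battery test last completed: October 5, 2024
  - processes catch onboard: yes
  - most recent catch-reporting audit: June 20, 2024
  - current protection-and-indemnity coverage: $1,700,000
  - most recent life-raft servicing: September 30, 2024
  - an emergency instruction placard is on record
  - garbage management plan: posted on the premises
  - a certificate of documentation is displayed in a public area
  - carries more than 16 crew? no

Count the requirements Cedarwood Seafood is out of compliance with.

0

1. certificate of documentation present → met
2. EPIRB battery test 35 days ago vs limit 45 → met
3. garbage management plan present → met
4. emergency instruction placard present → met
5. fire-extinguisher inspection 333 days ago vs limit 365 → met
6. catch-reporting audit 142 days ago vs limit 270 → met
7. condition 'processes catch onboard' holds; protection-and-indemnity coverage $1,700,000 ≥ $1,625,000 → met
8. life-raft servicing 40 days ago vs limit 45 → met
9. condition 'carries more than 16 crew' does not hold → requirement n/a → met
Not met: 0 of 9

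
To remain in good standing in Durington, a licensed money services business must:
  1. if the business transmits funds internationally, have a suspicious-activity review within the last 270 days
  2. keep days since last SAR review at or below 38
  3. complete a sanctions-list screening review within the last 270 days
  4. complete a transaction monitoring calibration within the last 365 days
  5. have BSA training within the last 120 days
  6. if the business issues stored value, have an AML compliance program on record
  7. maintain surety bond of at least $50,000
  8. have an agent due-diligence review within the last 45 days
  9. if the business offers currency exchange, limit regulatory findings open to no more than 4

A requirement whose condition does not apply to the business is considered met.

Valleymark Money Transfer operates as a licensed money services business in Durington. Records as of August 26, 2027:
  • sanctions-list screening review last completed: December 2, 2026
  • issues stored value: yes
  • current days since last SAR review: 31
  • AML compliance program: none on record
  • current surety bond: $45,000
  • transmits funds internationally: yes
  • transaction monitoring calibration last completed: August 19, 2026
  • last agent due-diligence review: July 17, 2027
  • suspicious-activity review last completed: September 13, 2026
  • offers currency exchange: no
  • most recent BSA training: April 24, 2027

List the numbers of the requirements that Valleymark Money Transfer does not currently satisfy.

1, 4, 5, 6, 7

1. condition 'transmits funds internationally' holds; suspicious-activity review 347 days ago vs limit 270 → not met
2. days since last SAR review 31 ≤ 38 → met
3. sanctions-list screening review 267 days ago vs limit 270 → met
4. transaction monitoring calibration 372 days ago vs limit 365 → not met
5. BSA training 124 days ago vs limit 120 → not met
6. condition 'issues stored value' holds; AML compliance program absent → not met
7. surety bond $45,000 < $50,000 → not met
8. agent due-diligence review 40 days ago vs limit 45 → met
9. condition 'offers currency exchange' does not hold → requirement n/a → met
Not met: 1, 4, 5, 6, 7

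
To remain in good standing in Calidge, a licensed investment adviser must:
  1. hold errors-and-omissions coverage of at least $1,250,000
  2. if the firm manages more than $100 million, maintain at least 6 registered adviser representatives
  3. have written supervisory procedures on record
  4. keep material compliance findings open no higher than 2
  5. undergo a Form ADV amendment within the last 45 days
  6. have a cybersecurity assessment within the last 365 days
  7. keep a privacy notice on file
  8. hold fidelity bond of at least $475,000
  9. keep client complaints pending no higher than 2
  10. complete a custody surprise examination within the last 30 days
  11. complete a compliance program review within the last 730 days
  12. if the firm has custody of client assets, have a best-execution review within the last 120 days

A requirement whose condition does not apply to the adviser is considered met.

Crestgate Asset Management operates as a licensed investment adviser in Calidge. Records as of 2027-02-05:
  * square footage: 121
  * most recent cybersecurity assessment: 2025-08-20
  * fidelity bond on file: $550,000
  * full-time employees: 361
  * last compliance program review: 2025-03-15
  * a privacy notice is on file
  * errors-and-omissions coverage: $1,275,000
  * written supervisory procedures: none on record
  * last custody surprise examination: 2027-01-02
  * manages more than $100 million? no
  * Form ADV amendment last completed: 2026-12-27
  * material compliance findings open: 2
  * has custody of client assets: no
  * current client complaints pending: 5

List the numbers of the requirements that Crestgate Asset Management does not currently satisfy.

3, 6, 9, 10

1. errors-and-omissions coverage $1,275,000 ≥ $1,250,000 → met
2. condition 'manages more than $100 million' does not hold → requirement n/a → met
3. written supervisory procedures absent → not met
4. material compliance findings open 2 ≤ 2 → met
5. Form ADV amendment 40 days ago vs limit 45 → met
6. cybersecurity assessment 534 days ago vs limit 365 → not met
7. privacy notice present → met
8. fidelity bond $550,000 ≥ $475,000 → met
9. client complaints pending 5 > 2 → not met
10. custody surprise examination 34 days ago vs limit 30 → not met
11. compliance program review 692 days ago vs limit 730 → met
12. condition 'has custody of client assets' does not hold → requirement n/a → met
Not met: 3, 6, 9, 10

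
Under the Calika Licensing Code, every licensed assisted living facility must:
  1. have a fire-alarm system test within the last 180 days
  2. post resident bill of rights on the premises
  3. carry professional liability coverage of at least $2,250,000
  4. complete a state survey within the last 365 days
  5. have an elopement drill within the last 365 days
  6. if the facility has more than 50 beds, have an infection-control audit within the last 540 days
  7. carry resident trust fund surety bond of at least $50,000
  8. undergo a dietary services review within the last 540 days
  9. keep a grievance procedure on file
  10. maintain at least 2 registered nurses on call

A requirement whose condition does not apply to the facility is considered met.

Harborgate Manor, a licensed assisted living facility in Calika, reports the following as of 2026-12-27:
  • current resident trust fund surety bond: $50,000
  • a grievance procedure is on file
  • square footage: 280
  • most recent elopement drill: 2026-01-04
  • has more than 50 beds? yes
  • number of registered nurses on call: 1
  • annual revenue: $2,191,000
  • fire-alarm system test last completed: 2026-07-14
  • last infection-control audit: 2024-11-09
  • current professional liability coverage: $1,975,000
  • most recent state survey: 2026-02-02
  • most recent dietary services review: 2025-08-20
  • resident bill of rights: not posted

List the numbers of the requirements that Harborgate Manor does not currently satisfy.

1. fire-alarm system test 166 days ago vs limit 180 → met
2. resident bill of rights absent → not met
3. professional liability coverage $1,975,000 < $2,250,000 → not met
4. state survey 328 days ago vs limit 365 → met
5. elopement drill 357 days ago vs limit 365 → met
6. condition 'has more than 50 beds' holds; infection-control audit 778 days ago vs limit 540 → not met
7. resident trust fund surety bond $50,000 ≥ $50,000 → met
8. dietary services review 494 days ago vs limit 540 → met
9. grievance procedure present → met
10. registered nurses on call 1 < 2 → not met
Not met: 2, 3, 6, 10

2, 3, 6, 10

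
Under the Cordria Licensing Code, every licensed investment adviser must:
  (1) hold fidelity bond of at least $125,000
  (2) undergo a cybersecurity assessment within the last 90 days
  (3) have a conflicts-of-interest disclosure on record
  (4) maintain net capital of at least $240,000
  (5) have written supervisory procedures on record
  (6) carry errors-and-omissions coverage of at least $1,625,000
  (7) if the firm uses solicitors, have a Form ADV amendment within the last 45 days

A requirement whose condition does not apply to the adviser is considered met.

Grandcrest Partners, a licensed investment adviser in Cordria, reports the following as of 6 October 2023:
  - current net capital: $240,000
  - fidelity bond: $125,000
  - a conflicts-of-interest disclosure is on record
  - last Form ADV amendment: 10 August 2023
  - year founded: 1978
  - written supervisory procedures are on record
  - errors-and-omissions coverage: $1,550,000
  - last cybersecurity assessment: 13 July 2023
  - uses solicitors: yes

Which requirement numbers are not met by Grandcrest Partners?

6, 7

1. fidelity bond $125,000 ≥ $125,000 → met
2. cybersecurity assessment 85 days ago vs limit 90 → met
3. conflicts-of-interest disclosure present → met
4. net capital $240,000 ≥ $240,000 → met
5. written supervisory procedures present → met
6. errors-and-omissions coverage $1,550,000 < $1,625,000 → not met
7. condition 'uses solicitors' holds; Form ADV amendment 57 days ago vs limit 45 → not met
Not met: 6, 7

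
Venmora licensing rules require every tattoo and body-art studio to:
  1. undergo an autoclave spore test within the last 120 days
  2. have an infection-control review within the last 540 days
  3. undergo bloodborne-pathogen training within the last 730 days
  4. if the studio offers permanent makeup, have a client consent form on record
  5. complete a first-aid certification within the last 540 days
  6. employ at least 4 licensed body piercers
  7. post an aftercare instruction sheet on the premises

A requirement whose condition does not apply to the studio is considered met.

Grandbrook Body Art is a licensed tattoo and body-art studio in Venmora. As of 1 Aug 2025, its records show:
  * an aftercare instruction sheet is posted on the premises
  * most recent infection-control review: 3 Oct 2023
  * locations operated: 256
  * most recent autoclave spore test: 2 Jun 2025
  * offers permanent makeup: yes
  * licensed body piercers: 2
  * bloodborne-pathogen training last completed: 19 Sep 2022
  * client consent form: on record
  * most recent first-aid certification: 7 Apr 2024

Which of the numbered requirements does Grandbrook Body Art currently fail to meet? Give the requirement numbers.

1. autoclave spore test 60 days ago vs limit 120 → met
2. infection-control review 668 days ago vs limit 540 → not met
3. bloodborne-pathogen training 1047 days ago vs limit 730 → not met
4. condition 'offers permanent makeup' holds; client consent form present → met
5. first-aid certification 481 days ago vs limit 540 → met
6. licensed body piercers 2 < 4 → not met
7. aftercare instruction sheet present → met
Not met: 2, 3, 6

2, 3, 6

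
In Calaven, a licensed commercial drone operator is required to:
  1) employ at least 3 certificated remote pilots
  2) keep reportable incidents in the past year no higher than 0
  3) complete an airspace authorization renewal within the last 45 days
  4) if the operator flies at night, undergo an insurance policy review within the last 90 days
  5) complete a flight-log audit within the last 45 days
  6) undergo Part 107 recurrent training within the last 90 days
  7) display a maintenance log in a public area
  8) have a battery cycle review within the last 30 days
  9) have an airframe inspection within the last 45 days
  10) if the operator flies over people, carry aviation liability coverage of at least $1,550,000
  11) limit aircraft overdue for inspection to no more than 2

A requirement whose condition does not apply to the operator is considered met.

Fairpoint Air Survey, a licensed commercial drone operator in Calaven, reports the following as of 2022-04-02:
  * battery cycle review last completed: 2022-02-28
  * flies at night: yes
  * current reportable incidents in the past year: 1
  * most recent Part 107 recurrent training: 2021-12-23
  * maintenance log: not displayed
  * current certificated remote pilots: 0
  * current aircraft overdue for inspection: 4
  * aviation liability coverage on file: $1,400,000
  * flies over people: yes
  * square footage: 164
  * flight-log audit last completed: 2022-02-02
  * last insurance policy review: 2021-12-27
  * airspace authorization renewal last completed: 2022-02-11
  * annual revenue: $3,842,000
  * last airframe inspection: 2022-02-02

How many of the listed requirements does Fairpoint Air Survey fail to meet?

1. certificated remote pilots 0 < 3 → not met
2. reportable incidents in the past year 1 > 0 → not met
3. airspace authorization renewal 50 days ago vs limit 45 → not met
4. condition 'flies at night' holds; insurance policy review 96 days ago vs limit 90 → not met
5. flight-log audit 59 days ago vs limit 45 → not met
6. Part 107 recurrent training 100 days ago vs limit 90 → not met
7. maintenance log absent → not met
8. battery cycle review 33 days ago vs limit 30 → not met
9. airframe inspection 59 days ago vs limit 45 → not met
10. condition 'flies over people' holds; aviation liability coverage $1,400,000 < $1,550,000 → not met
11. aircraft overdue for inspection 4 > 2 → not met
Not met: 11 of 11

11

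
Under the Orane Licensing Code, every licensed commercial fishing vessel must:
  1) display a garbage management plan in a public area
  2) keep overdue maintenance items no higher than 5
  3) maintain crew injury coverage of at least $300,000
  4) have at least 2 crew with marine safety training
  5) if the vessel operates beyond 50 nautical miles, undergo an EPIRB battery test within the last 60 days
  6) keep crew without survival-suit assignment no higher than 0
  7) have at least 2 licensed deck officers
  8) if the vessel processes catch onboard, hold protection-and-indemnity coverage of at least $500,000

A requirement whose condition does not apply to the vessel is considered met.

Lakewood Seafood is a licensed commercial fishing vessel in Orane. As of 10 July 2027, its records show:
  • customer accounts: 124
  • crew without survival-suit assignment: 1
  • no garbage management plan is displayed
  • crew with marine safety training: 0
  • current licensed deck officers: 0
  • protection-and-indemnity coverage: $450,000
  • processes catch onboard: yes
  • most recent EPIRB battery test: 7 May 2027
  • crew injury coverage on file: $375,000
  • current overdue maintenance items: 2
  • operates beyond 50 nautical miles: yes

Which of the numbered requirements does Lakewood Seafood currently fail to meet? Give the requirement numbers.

1. garbage management plan absent → not met
2. overdue maintenance items 2 ≤ 5 → met
3. crew injury coverage $375,000 ≥ $300,000 → met
4. crew with marine safety training 0 < 2 → not met
5. condition 'operates beyond 50 nautical miles' holds; EPIRB battery test 64 days ago vs limit 60 → not met
6. crew without survival-suit assignment 1 > 0 → not met
7. licensed deck officers 0 < 2 → not met
8. condition 'processes catch onboard' holds; protection-and-indemnity coverage $450,000 < $500,000 → not met
Not met: 1, 4, 5, 6, 7, 8

1, 4, 5, 6, 7, 8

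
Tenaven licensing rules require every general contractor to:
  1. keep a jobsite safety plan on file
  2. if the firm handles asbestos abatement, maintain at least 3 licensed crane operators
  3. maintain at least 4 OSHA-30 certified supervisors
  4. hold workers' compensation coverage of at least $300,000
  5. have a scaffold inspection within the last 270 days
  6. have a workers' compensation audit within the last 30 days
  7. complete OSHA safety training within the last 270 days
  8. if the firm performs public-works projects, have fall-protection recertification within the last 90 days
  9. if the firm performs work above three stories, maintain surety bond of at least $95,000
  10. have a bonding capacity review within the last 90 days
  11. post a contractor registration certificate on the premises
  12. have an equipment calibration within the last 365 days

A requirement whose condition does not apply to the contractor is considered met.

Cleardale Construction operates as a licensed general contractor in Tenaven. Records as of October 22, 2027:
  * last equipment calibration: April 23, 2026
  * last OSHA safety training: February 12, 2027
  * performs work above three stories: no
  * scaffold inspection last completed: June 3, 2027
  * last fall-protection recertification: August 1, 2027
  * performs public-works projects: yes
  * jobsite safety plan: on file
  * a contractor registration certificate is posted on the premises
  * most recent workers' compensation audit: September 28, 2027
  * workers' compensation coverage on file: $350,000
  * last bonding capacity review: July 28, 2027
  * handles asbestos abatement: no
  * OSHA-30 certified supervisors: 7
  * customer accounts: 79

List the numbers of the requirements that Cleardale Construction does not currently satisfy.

1. jobsite safety plan present → met
2. condition 'handles asbestos abatement' does not hold → requirement n/a → met
3. OSHA-30 certified supervisors 7 ≥ 4 → met
4. workers' compensation coverage $350,000 ≥ $300,000 → met
5. scaffold inspection 141 days ago vs limit 270 → met
6. workers' compensation audit 24 days ago vs limit 30 → met
7. OSHA safety training 252 days ago vs limit 270 → met
8. condition 'performs public-works projects' holds; fall-protection recertification 82 days ago vs limit 90 → met
9. condition 'performs work above three stories' does not hold → requirement n/a → met
10. bonding capacity review 86 days ago vs limit 90 → met
11. contractor registration certificate present → met
12. equipment calibration 547 days ago vs limit 365 → not met
Not met: 12

12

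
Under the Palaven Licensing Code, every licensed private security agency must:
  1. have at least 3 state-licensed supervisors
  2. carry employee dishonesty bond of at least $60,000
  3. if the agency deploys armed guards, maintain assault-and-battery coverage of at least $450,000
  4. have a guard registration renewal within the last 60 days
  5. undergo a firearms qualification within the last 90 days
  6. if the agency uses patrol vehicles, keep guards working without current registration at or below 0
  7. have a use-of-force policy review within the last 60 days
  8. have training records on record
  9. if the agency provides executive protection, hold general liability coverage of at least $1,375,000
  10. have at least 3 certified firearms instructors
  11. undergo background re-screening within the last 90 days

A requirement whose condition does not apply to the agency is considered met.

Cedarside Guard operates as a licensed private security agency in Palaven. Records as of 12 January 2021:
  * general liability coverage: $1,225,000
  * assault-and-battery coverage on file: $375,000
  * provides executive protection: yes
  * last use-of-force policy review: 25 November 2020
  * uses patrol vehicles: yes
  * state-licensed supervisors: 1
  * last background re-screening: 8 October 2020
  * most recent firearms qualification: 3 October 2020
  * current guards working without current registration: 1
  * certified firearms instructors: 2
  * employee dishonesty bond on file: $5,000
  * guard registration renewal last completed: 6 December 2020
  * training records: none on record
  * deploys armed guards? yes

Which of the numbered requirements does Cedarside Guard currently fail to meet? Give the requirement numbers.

1. state-licensed supervisors 1 < 3 → not met
2. employee dishonesty bond $5,000 < $60,000 → not met
3. condition 'deploys armed guards' holds; assault-and-battery coverage $375,000 < $450,000 → not met
4. guard registration renewal 37 days ago vs limit 60 → met
5. firearms qualification 101 days ago vs limit 90 → not met
6. condition 'uses patrol vehicles' holds; guards working without current registration 1 > 0 → not met
7. use-of-force policy review 48 days ago vs limit 60 → met
8. training records absent → not met
9. condition 'provides executive protection' holds; general liability coverage $1,225,000 < $1,375,000 → not met
10. certified firearms instructors 2 < 3 → not met
11. background re-screening 96 days ago vs limit 90 → not met
Not met: 1, 2, 3, 5, 6, 8, 9, 10, 11

1, 2, 3, 5, 6, 8, 9, 10, 11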